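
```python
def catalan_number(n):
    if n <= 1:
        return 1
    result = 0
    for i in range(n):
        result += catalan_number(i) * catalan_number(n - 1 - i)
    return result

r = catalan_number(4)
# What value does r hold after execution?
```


catalan_number(4)
= sum of catalan_number(i) * catalan_number(4-1-i) for i in 0..3
First compute sub-values bottom-up:
  catalan_number(0) = 1, catalan_number(1) = 1
  catalan_number(2) = 1*1 + 1*1 = 2
  catalan_number(3) = 1*2 + 1*1 + 2*1 = 5
Now catalan_number(4):
  catalan_number(0)*catalan_number(3) = 1*5 = 5
  catalan_number(1)*catalan_number(2) = 1*2 = 2
  catalan_number(2)*catalan_number(1) = 2*1 = 2
  catalan_number(3)*catalan_number(0) = 5*1 = 5
= 5 + 2 + 2 + 5
= 14


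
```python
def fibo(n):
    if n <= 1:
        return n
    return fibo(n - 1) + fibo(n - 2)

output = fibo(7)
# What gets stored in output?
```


fibo(7)
= fibo(6) + fibo(5)
= (fibo(5) + fibo(4)) + fibo(5)
Computing bottom-up: fibo(0)=0, fibo(1)=1, fibo(2)=1, fibo(3)=2, fibo(4)=3, fibo(5)=5, fibo(6)=8, fibo(7)=13
= 13


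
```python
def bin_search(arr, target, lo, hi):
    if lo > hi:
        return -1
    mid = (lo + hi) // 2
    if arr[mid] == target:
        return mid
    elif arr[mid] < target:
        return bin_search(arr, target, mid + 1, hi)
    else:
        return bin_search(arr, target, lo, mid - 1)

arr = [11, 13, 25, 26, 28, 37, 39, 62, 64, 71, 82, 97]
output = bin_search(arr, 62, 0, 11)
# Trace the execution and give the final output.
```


bin_search(arr, 62, 0, 11)
lo=0, hi=11, mid=5, arr[mid]=37
37 < 62, search right half
lo=6, hi=11, mid=8, arr[mid]=64
64 > 62, search left half
lo=6, hi=7, mid=6, arr[mid]=39
39 < 62, search right half
lo=7, hi=7, mid=7, arr[mid]=62
arr[7] == 62, found at index 7
= 7


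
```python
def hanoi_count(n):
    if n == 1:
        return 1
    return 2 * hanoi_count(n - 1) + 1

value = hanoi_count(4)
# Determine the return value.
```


hanoi_count(4)
= 2 * hanoi_count(3) + 1
= 2 * (2 * hanoi_count(2) + 1) + 1
= 2 * (2 * (2 * hanoi_count(1) + 1) + 1) + 1
Now compute bottom-up:
hanoi_count(1) = 1
hanoi_count(2) = 2 * 1 + 1 = 3
hanoi_count(3) = 2 * 3 + 1 = 7
hanoi_count(4) = 2 * 7 + 1 = 15
= 15


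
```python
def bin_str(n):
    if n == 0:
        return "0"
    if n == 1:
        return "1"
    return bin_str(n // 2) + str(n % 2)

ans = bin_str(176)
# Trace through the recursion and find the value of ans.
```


bin_str(176)
= bin_str(88) + "0"
= bin_str(44) + "0" + "0"
= bin_str(22) + "0" + "0" + "0"
= bin_str(11) + "0" + "0" + "0" + "0"
= bin_str(5) + "1" + "0" + "0" + "0" + "0"
= bin_str(2) + "1" + "1" + "0" + "0" + "0" + "0"
= bin_str(1) + "0" + "1" + "1" + "0" + "0" + "0" + "0"
= "1" + "0" + "1" + "1" + "0" + "0" + "0" + "0"
= "10110000"


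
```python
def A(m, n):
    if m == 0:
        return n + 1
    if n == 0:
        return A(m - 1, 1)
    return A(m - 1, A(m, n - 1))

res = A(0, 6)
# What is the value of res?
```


A(0, 6)
m == 0: return 6 + 1 = 7
= 7


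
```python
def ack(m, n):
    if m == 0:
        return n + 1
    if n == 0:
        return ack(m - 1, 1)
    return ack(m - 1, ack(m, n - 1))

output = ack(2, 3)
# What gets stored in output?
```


ack(2, 3)
= ack(1, ack(2, 2))
First compute ack(2, 2) = 7
= ack(1, 7)
= 9


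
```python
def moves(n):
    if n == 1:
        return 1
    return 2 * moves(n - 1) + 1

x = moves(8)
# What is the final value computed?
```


moves(8)
= 2 * moves(7) + 1
= 2 * (2 * moves(6) + 1) + 1
= 2 * (2 * (2 * moves(5) + 1) + 1) + 1
= 2 * (2 * (2 * (2 * moves(4) + 1) + 1) + 1) + 1
= 2 * (2 * (2 * (2 * (2 * moves(3) + 1) + 1) + 1) + 1) + 1
= 2 * (2 * (2 * (2 * (2 * (2 * moves(2) + 1) + 1) + 1) + 1) + 1) + 1
= 2 * (2 * (2 * (2 * (2 * (2 * (2 * moves(1) + 1) + 1) + 1) + 1) + 1) + 1) + 1
Now compute bottom-up:
moves(1) = 1
moves(2) = 2 * 1 + 1 = 3
moves(3) = 2 * 3 + 1 = 7
moves(4) = 2 * 7 + 1 = 15
moves(5) = 2 * 15 + 1 = 31
moves(6) = 2 * 31 + 1 = 63
moves(7) = 2 * 63 + 1 = 127
moves(8) = 2 * 127 + 1 = 255
= 255


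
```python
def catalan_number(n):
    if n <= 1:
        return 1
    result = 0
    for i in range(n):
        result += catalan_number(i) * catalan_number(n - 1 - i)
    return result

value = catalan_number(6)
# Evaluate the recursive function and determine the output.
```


catalan_number(6)
= sum of catalan_number(i) * catalan_number(6-1-i) for i in 0..5
First compute sub-values bottom-up:
  catalan_number(0) = 1, catalan_number(1) = 1
  catalan_number(2) = 1*1 + 1*1 = 2
  catalan_number(3) = 1*2 + 1*1 + 2*1 = 5
  catalan_number(4) = 1*5 + 1*2 + 2*1 + 5*1 = 14
  catalan_number(5) = 1*14 + 1*5 + 2*2 + 5*1 + 14*1 = 42
Now catalan_number(6):
  catalan_number(0)*catalan_number(5) = 1*42 = 42
  catalan_number(1)*catalan_number(4) = 1*14 = 14
  catalan_number(2)*catalan_number(3) = 2*5 = 10
  catalan_number(3)*catalan_number(2) = 5*2 = 10
  catalan_number(4)*catalan_number(1) = 14*1 = 14
  catalan_number(5)*catalan_number(0) = 42*1 = 42
= 42 + 14 + 10 + 10 + 14 + 42
= 132


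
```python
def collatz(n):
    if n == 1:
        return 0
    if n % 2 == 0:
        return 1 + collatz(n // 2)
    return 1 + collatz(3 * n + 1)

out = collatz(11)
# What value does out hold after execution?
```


collatz(11)
11 is odd -> 3*11+1 = 34 -> collatz(34)
34 is even -> collatz(17)
17 is odd -> 3*17+1 = 52 -> collatz(52)
52 is even -> collatz(26)
26 is even -> collatz(13)
13 is odd -> 3*13+1 = 40 -> collatz(40)
40 is even -> collatz(20)
20 is even -> collatz(10)
10 is even -> collatz(5)
5 is odd -> 3*5+1 = 16 -> collatz(16)
16 is even -> collatz(8)
8 is even -> collatz(4)
4 is even -> collatz(2)
2 is even -> collatz(1)
Reached 1 after 14 steps
= 14


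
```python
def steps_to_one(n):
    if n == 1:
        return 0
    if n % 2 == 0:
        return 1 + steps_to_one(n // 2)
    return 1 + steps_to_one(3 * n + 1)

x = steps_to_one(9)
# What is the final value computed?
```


steps_to_one(9)
9 is odd -> 3*9+1 = 28 -> steps_to_one(28)
28 is even -> steps_to_one(14)
14 is even -> steps_to_one(7)
7 is odd -> 3*7+1 = 22 -> steps_to_one(22)
22 is even -> steps_to_one(11)
11 is odd -> 3*11+1 = 34 -> steps_to_one(34)
34 is even -> steps_to_one(17)
17 is odd -> 3*17+1 = 52 -> steps_to_one(52)
52 is even -> steps_to_one(26)
26 is even -> steps_to_one(13)
13 is odd -> 3*13+1 = 40 -> steps_to_one(40)
40 is even -> steps_to_one(20)
20 is even -> steps_to_one(10)
10 is even -> steps_to_one(5)
5 is odd -> 3*5+1 = 16 -> steps_to_one(16)
16 is even -> steps_to_one(8)
8 is even -> steps_to_one(4)
4 is even -> steps_to_one(2)
2 is even -> steps_to_one(1)
Reached 1 after 19 steps
= 19


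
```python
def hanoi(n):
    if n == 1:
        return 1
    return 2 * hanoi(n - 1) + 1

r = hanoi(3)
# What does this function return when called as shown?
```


hanoi(3)
= 2 * hanoi(2) + 1
= 2 * (2 * hanoi(1) + 1) + 1
Now compute bottom-up:
hanoi(1) = 1
hanoi(2) = 2 * 1 + 1 = 3
hanoi(3) = 2 * 3 + 1 = 7
= 7


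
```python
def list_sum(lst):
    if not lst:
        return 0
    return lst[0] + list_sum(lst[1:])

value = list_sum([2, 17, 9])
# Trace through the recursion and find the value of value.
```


list_sum([2, 17, 9])
= 2 + list_sum([17, 9])
= 2 + 17 + list_sum([9])
= 2 + 17 + 9 + list_sum([])
= 2 + 17 + 9 + 0
= 28


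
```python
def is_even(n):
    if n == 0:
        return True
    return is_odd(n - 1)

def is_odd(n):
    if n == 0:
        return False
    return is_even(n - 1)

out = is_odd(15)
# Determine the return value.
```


is_odd(15)
= is_even(14)
= is_odd(13)
= is_even(12)
= is_odd(11)
= is_even(10)
= is_odd(9)
= is_even(8)
= is_odd(7)
= is_even(6)
= is_odd(5)
= is_even(4)
= is_odd(3)
= is_even(2)
= is_odd(1)
= is_even(0)
n == 0: return True
= True


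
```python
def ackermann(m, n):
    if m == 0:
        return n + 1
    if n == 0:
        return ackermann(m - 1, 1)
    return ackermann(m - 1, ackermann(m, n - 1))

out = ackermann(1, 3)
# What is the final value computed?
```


ackermann(1, 3)
= ackermann(0, ackermann(1, 2))
First compute ackermann(1, 2) = 4
= ackermann(0, 4)
= 5


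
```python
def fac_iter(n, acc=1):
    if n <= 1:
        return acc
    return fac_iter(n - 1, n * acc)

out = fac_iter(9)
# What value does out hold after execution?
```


fac_iter(9, 1)
= fac_iter(8, 9 * 1) = fac_iter(8, 9)
= fac_iter(7, 8 * 9) = fac_iter(7, 72)
= fac_iter(6, 7 * 72) = fac_iter(6, 504)
= fac_iter(5, 6 * 504) = fac_iter(5, 3024)
= fac_iter(4, 5 * 3024) = fac_iter(4, 15120)
= fac_iter(3, 4 * 15120) = fac_iter(3, 60480)
= fac_iter(2, 3 * 60480) = fac_iter(2, 181440)
= fac_iter(1, 2 * 181440) = fac_iter(1, 362880)
n <= 1, return acc = 362880


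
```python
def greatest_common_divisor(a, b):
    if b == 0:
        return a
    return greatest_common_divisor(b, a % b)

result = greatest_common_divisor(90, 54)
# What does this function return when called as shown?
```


greatest_common_divisor(90, 54)
= greatest_common_divisor(54, 90 % 54) = greatest_common_divisor(54, 36)
= greatest_common_divisor(36, 54 % 36) = greatest_common_divisor(36, 18)
= greatest_common_divisor(18, 36 % 18) = greatest_common_divisor(18, 0)
b == 0, return a = 18


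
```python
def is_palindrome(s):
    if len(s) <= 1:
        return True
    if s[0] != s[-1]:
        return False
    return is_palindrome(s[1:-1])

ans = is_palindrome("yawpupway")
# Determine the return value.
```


is_palindrome("yawpupway")
"yawpupway": s[0]='y' == s[-1]='y' -> is_palindrome("awpupwa")
"awpupwa": s[0]='a' == s[-1]='a' -> is_palindrome("wpupw")
"wpupw": s[0]='w' == s[-1]='w' -> is_palindrome("pup")
"pup": s[0]='p' == s[-1]='p' -> is_palindrome("u")
"u": len <= 1 -> True
= True


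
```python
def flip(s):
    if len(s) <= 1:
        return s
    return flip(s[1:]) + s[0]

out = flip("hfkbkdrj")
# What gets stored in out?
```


flip("hfkbkdrj")
= flip("fkbkdrj") + "h"
= flip("kbkdrj") + "f" + "h"
= flip("bkdrj") + "k" + "f" + "h"
= flip("kdrj") + "b" + "k" + "f" + "h"
= flip("drj") + "k" + "b" + "k" + "f" + "h"
= flip("rj") + "d" + "k" + "b" + "k" + "f" + "h"
= flip("j") + "r" + "d" + "k" + "b" + "k" + "f" + "h"
= "j" + "r" + "d" + "k" + "b" + "k" + "f" + "h"
= "jrdkbkfh"


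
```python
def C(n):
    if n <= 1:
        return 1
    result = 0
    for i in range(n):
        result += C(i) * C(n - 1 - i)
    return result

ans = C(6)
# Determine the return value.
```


C(6)
= sum of C(i) * C(6-1-i) for i in 0..5
First compute sub-values bottom-up:
  C(0) = 1, C(1) = 1
  C(2) = 1*1 + 1*1 = 2
  C(3) = 1*2 + 1*1 + 2*1 = 5
  C(4) = 1*5 + 1*2 + 2*1 + 5*1 = 14
  C(5) = 1*14 + 1*5 + 2*2 + 5*1 + 14*1 = 42
Now C(6):
  C(0)*C(5) = 1*42 = 42
  C(1)*C(4) = 1*14 = 14
  C(2)*C(3) = 2*5 = 10
  C(3)*C(2) = 5*2 = 10
  C(4)*C(1) = 14*1 = 14
  C(5)*C(0) = 42*1 = 42
= 42 + 14 + 10 + 10 + 14 + 42
= 132


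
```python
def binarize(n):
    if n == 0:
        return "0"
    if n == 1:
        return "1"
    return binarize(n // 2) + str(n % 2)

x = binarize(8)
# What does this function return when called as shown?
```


binarize(8)
= binarize(4) + "0"
= binarize(2) + "0" + "0"
= binarize(1) + "0" + "0" + "0"
= "1" + "0" + "0" + "0"
= "1000"


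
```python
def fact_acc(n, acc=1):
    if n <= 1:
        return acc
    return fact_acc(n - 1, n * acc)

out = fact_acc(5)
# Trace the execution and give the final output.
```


fact_acc(5, 1)
= fact_acc(4, 5 * 1) = fact_acc(4, 5)
= fact_acc(3, 4 * 5) = fact_acc(3, 20)
= fact_acc(2, 3 * 20) = fact_acc(2, 60)
= fact_acc(1, 2 * 60) = fact_acc(1, 120)
n <= 1, return acc = 120


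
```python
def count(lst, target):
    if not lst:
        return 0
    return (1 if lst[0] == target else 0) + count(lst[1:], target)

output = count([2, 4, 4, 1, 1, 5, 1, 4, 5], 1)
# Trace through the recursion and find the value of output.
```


count([2, 4, 4, 1, 1, 5, 1, 4, 5], 1)
lst[0]=2 != 1: 0 + count([4, 4, 1, 1, 5, 1, 4, 5], 1)
lst[0]=4 != 1: 0 + count([4, 1, 1, 5, 1, 4, 5], 1)
lst[0]=4 != 1: 0 + count([1, 1, 5, 1, 4, 5], 1)
lst[0]=1 == 1: 1 + count([1, 5, 1, 4, 5], 1)
lst[0]=1 == 1: 1 + count([5, 1, 4, 5], 1)
lst[0]=5 != 1: 0 + count([1, 4, 5], 1)
lst[0]=1 == 1: 1 + count([4, 5], 1)
lst[0]=4 != 1: 0 + count([5], 1)
lst[0]=5 != 1: 0 + count([], 1)
= 3


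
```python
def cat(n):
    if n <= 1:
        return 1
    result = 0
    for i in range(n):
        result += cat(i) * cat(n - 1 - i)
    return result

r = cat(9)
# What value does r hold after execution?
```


cat(9)
= sum of cat(i) * cat(9-1-i) for i in 0..8
First compute sub-values bottom-up:
  cat(0) = 1, cat(1) = 1
  cat(2) = 1*1 + 1*1 = 2
  cat(3) = 1*2 + 1*1 + 2*1 = 5
  cat(4) = 1*5 + 1*2 + 2*1 + 5*1 = 14
  cat(5) = 1*14 + 1*5 + 2*2 + 5*1 + 14*1 = 42
  cat(6) = 1*42 + 1*14 + 2*5 + 5*2 + 14*1 + 42*1 = 132
  cat(7) = 1*132 + 1*42 + 2*14 + 5*5 + 14*2 + 42*1 + 132*1 = 429
  cat(8) = 1*429 + 1*132 + 2*42 + 5*14 + 14*5 + 42*2 + 132*1 + 429*1 = 1430
Now cat(9):
  cat(0)*cat(8) = 1*1430 = 1430
  cat(1)*cat(7) = 1*429 = 429
  cat(2)*cat(6) = 2*132 = 264
  cat(3)*cat(5) = 5*42 = 210
  cat(4)*cat(4) = 14*14 = 196
  cat(5)*cat(3) = 42*5 = 210
  cat(6)*cat(2) = 132*2 = 264
  cat(7)*cat(1) = 429*1 = 429
  cat(8)*cat(0) = 1430*1 = 1430
= 1430 + 429 + 264 + 210 + 196 + 210 + 264 + 429 + 1430
= 4862


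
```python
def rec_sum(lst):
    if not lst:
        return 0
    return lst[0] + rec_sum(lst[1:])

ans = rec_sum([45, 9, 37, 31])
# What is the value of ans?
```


rec_sum([45, 9, 37, 31])
= 45 + rec_sum([9, 37, 31])
= 45 + 9 + rec_sum([37, 31])
= 45 + 9 + 37 + rec_sum([31])
= 45 + 9 + 37 + 31 + rec_sum([])
= 45 + 9 + 37 + 31 + 0
= 122


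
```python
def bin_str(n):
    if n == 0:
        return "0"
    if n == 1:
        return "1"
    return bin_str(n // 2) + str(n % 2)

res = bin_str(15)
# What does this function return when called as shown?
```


bin_str(15)
= bin_str(7) + "1"
= bin_str(3) + "1" + "1"
= bin_str(1) + "1" + "1" + "1"
= "1" + "1" + "1" + "1"
= "1111"


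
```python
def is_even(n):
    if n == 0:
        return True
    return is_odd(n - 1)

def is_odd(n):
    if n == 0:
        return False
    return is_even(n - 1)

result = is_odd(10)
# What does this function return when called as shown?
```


is_odd(10)
= is_even(9)
= is_odd(8)
= is_even(7)
= is_odd(6)
= is_even(5)
= is_odd(4)
= is_even(3)
= is_odd(2)
= is_even(1)
= is_odd(0)
n == 0: return False
= False


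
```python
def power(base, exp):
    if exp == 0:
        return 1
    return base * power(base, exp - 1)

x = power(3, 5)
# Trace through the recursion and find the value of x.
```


power(3, 5)
= 3 * power(3, 4)
= 3 * 3 * power(3, 3)
= 3 * 3 * 3 * power(3, 2)
= 3 * 3 * 3 * 3 * power(3, 1)
= 3 * 3 * 3 * 3 * 3 * power(3, 0)
= 3 * 3 * 3 * 3 * 3 * 1
= 243


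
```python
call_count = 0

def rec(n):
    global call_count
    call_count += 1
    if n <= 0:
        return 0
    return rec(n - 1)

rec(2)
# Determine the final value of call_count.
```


rec(2) calls rec(1) calls ... calls rec(0)
Total calls: 2 + 1 (for base case) = 3


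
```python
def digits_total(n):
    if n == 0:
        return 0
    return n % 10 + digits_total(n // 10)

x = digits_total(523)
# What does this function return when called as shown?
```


digits_total(523)
= 3 + digits_total(52)
= 3 + 2 + digits_total(5)
= 3 + 2 + 5 + digits_total(0)
= 3 + 2 + 5 + 0
= 10


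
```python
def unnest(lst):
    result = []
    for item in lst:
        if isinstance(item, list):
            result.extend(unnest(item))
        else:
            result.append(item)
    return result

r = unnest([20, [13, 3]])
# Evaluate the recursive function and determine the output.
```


unnest([20, [13, 3]])
Processing each element:
  20 is not a list -> append 20
  [13, 3] is a list -> unnest recursively -> [13, 3]
= [20, 13, 3]


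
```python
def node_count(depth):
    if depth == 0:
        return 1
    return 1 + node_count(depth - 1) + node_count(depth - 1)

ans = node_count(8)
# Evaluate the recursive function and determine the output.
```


node_count(8)
= 1 + node_count(7) + node_count(7)
= 1 + 2 * node_count(7)
node_count(k) = 2^(k+1) - 1
node_count(0) = 1
node_count(1) = 3
node_count(2) = 7
node_count(3) = 15
node_count(4) = 31
node_count(8) = 2^9 - 1 = 511


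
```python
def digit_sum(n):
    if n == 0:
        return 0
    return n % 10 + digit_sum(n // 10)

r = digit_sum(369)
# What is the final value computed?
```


digit_sum(369)
= 9 + digit_sum(36)
= 9 + 6 + digit_sum(3)
= 9 + 6 + 3 + digit_sum(0)
= 9 + 6 + 3 + 0
= 18


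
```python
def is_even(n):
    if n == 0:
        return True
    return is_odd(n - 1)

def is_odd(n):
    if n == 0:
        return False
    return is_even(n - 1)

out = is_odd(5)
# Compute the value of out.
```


is_odd(5)
= is_even(4)
= is_odd(3)
= is_even(2)
= is_odd(1)
= is_even(0)
n == 0: return True
= True


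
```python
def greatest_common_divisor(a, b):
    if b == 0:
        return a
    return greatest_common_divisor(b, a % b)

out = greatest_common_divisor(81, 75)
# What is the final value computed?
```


greatest_common_divisor(81, 75)
= greatest_common_divisor(75, 81 % 75) = greatest_common_divisor(75, 6)
= greatest_common_divisor(6, 75 % 6) = greatest_common_divisor(6, 3)
= greatest_common_divisor(3, 6 % 3) = greatest_common_divisor(3, 0)
b == 0, return a = 3


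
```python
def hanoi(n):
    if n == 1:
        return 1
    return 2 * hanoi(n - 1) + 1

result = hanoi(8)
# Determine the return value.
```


hanoi(8)
= 2 * hanoi(7) + 1
= 2 * (2 * hanoi(6) + 1) + 1
= 2 * (2 * (2 * hanoi(5) + 1) + 1) + 1
= 2 * (2 * (2 * (2 * hanoi(4) + 1) + 1) + 1) + 1
= 2 * (2 * (2 * (2 * (2 * hanoi(3) + 1) + 1) + 1) + 1) + 1
= 2 * (2 * (2 * (2 * (2 * (2 * hanoi(2) + 1) + 1) + 1) + 1) + 1) + 1
= 2 * (2 * (2 * (2 * (2 * (2 * (2 * hanoi(1) + 1) + 1) + 1) + 1) + 1) + 1) + 1
Now compute bottom-up:
hanoi(1) = 1
hanoi(2) = 2 * 1 + 1 = 3
hanoi(3) = 2 * 3 + 1 = 7
hanoi(4) = 2 * 7 + 1 = 15
hanoi(5) = 2 * 15 + 1 = 31
hanoi(6) = 2 * 31 + 1 = 63
hanoi(7) = 2 * 63 + 1 = 127
hanoi(8) = 2 * 127 + 1 = 255
= 255


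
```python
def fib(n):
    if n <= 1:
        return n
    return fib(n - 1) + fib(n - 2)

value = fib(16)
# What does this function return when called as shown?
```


fib(16)
= fib(15) + fib(14)
= (fib(14) + fib(13)) + fib(14)
Computing bottom-up: fib(0)=0, fib(1)=1, fib(2)=1, fib(3)=2, fib(4)=3, fib(5)=5, fib(6)=8, fib(7)=13, fib(8)=21, fib(9)=34, fib(10)=55, fib(11)=89, fib(12)=144, fib(13)=233, fib(14)=377, fib(15)=610, fib(16)=987
= 987


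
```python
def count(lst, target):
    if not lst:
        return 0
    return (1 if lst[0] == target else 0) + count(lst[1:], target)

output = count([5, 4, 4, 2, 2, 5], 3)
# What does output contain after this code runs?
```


count([5, 4, 4, 2, 2, 5], 3)
lst[0]=5 != 3: 0 + count([4, 4, 2, 2, 5], 3)
lst[0]=4 != 3: 0 + count([4, 2, 2, 5], 3)
lst[0]=4 != 3: 0 + count([2, 2, 5], 3)
lst[0]=2 != 3: 0 + count([2, 5], 3)
lst[0]=2 != 3: 0 + count([5], 3)
lst[0]=5 != 3: 0 + count([], 3)
= 0


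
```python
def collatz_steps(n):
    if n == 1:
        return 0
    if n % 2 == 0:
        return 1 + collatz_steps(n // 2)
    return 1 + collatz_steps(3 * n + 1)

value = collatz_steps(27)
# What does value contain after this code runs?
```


collatz_steps(27)
27 is odd -> 3*27+1 = 82 -> collatz_steps(82)
82 is even -> collatz_steps(41)
41 is odd -> 3*41+1 = 124 -> collatz_steps(124)
124 is even -> collatz_steps(62)
62 is even -> collatz_steps(31)
31 is odd -> 3*31+1 = 94 -> collatz_steps(94)
94 is even -> collatz_steps(47)
47 is odd -> 3*47+1 = 142 -> collatz_steps(142)
142 is even -> collatz_steps(71)
71 is odd -> 3*71+1 = 214 -> collatz_steps(214)
214 is even -> collatz_steps(107)
107 is odd -> 3*107+1 = 322 -> collatz_steps(322)
322 is even -> collatz_steps(161)
161 is odd -> 3*161+1 = 484 -> collatz_steps(484)
484 is even -> collatz_steps(242)
242 is even -> collatz_steps(121)
121 is odd -> 3*121+1 = 364 -> collatz_steps(364)
364 is even -> collatz_steps(182)
182 is even -> collatz_steps(91)
91 is odd -> 3*91+1 = 274 -> collatz_steps(274)
274 is even -> collatz_steps(137)
137 is odd -> 3*137+1 = 412 -> collatz_steps(412)
412 is even -> collatz_steps(206)
206 is even -> collatz_steps(103)
103 is odd -> 3*103+1 = 310 -> collatz_steps(310)
310 is even -> collatz_steps(155)
155 is odd -> 3*155+1 = 466 -> collatz_steps(466)
466 is even -> collatz_steps(233)
233 is odd -> 3*233+1 = 700 -> collatz_steps(700)
700 is even -> collatz_steps(350)
350 is even -> collatz_steps(175)
175 is odd -> 3*175+1 = 526 -> collatz_steps(526)
526 is even -> collatz_steps(263)
263 is odd -> 3*263+1 = 790 -> collatz_steps(790)
790 is even -> collatz_steps(395)
395 is odd -> 3*395+1 = 1186 -> collatz_steps(1186)
1186 is even -> collatz_steps(593)
593 is odd -> 3*593+1 = 1780 -> collatz_steps(1780)
1780 is even -> collatz_steps(890)
890 is even -> collatz_steps(445)
445 is odd -> 3*445+1 = 1336 -> collatz_steps(1336)
1336 is even -> collatz_steps(668)
668 is even -> collatz_steps(334)
334 is even -> collatz_steps(167)
167 is odd -> 3*167+1 = 502 -> collatz_steps(502)
502 is even -> collatz_steps(251)
251 is odd -> 3*251+1 = 754 -> collatz_steps(754)
754 is even -> collatz_steps(377)
377 is odd -> 3*377+1 = 1132 -> collatz_steps(1132)
1132 is even -> collatz_steps(566)
566 is even -> collatz_steps(283)
283 is odd -> 3*283+1 = 850 -> collatz_steps(850)
850 is even -> collatz_steps(425)
425 is odd -> 3*425+1 = 1276 -> collatz_steps(1276)
1276 is even -> collatz_steps(638)
638 is even -> collatz_steps(319)
319 is odd -> 3*319+1 = 958 -> collatz_steps(958)
958 is even -> collatz_steps(479)
479 is odd -> 3*479+1 = 1438 -> collatz_steps(1438)
1438 is even -> collatz_steps(719)
719 is odd -> 3*719+1 = 2158 -> collatz_steps(2158)
2158 is even -> collatz_steps(1079)
1079 is odd -> 3*1079+1 = 3238 -> collatz_steps(3238)
3238 is even -> collatz_steps(1619)
1619 is odd -> 3*1619+1 = 4858 -> collatz_steps(4858)
4858 is even -> collatz_steps(2429)
2429 is odd -> 3*2429+1 = 7288 -> collatz_steps(7288)
7288 is even -> collatz_steps(3644)
3644 is even -> collatz_steps(1822)
1822 is even -> collatz_steps(911)
911 is odd -> 3*911+1 = 2734 -> collatz_steps(2734)
2734 is even -> collatz_steps(1367)
1367 is odd -> 3*1367+1 = 4102 -> collatz_steps(4102)
4102 is even -> collatz_steps(2051)
2051 is odd -> 3*2051+1 = 6154 -> collatz_steps(6154)
6154 is even -> collatz_steps(3077)
3077 is odd -> 3*3077+1 = 9232 -> collatz_steps(9232)
9232 is even -> collatz_steps(4616)
4616 is even -> collatz_steps(2308)
2308 is even -> collatz_steps(1154)
1154 is even -> collatz_steps(577)
577 is odd -> 3*577+1 = 1732 -> collatz_steps(1732)
1732 is even -> collatz_steps(866)
866 is even -> collatz_steps(433)
433 is odd -> 3*433+1 = 1300 -> collatz_steps(1300)
1300 is even -> collatz_steps(650)
650 is even -> collatz_steps(325)
325 is odd -> 3*325+1 = 976 -> collatz_steps(976)
976 is even -> collatz_steps(488)
488 is even -> collatz_steps(244)
244 is even -> collatz_steps(122)
122 is even -> collatz_steps(61)
61 is odd -> 3*61+1 = 184 -> collatz_steps(184)
184 is even -> collatz_steps(92)
92 is even -> collatz_steps(46)
46 is even -> collatz_steps(23)
23 is odd -> 3*23+1 = 70 -> collatz_steps(70)
70 is even -> collatz_steps(35)
35 is odd -> 3*35+1 = 106 -> collatz_steps(106)
106 is even -> collatz_steps(53)
53 is odd -> 3*53+1 = 160 -> collatz_steps(160)
160 is even -> collatz_steps(80)
80 is even -> collatz_steps(40)
40 is even -> collatz_steps(20)
20 is even -> collatz_steps(10)
10 is even -> collatz_steps(5)
5 is odd -> 3*5+1 = 16 -> collatz_steps(16)
16 is even -> collatz_steps(8)
8 is even -> collatz_steps(4)
4 is even -> collatz_steps(2)
2 is even -> collatz_steps(1)
Reached 1 after 111 steps
= 111


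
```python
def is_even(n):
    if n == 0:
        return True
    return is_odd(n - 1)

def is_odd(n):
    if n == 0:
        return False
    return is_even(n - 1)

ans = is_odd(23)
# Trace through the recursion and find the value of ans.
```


is_odd(23)
= is_even(22)
= is_odd(21)
= is_even(20)
= is_odd(19)
= is_even(18)
= is_odd(17)
= is_even(16)
= is_odd(15)
= is_even(14)
= is_odd(13)
= is_even(12)
= is_odd(11)
= is_even(10)
= is_odd(9)
= is_even(8)
= is_odd(7)
= is_even(6)
= is_odd(5)
= is_even(4)
= is_odd(3)
= is_even(2)
= is_odd(1)
= is_even(0)
n == 0: return True
= True


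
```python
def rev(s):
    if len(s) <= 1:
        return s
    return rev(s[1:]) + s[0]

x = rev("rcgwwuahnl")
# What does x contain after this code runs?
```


rev("rcgwwuahnl")
= rev("cgwwuahnl") + "r"
= rev("gwwuahnl") + "c" + "r"
= rev("wwuahnl") + "g" + "c" + "r"
= rev("wuahnl") + "w" + "g" + "c" + "r"
= rev("uahnl") + "w" + "w" + "g" + "c" + "r"
= rev("ahnl") + "u" + "w" + "w" + "g" + "c" + "r"
= rev("hnl") + "a" + "u" + "w" + "w" + "g" + "c" + "r"
= rev("nl") + "h" + "a" + "u" + "w" + "w" + "g" + "c" + "r"
= rev("l") + "n" + "h" + "a" + "u" + "w" + "w" + "g" + "c" + "r"
= "l" + "n" + "h" + "a" + "u" + "w" + "w" + "g" + "c" + "r"
= "lnhauwwgcr"


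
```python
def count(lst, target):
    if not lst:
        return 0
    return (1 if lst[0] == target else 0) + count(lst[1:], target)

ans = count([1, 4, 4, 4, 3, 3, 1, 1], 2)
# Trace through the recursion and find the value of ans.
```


count([1, 4, 4, 4, 3, 3, 1, 1], 2)
lst[0]=1 != 2: 0 + count([4, 4, 4, 3, 3, 1, 1], 2)
lst[0]=4 != 2: 0 + count([4, 4, 3, 3, 1, 1], 2)
lst[0]=4 != 2: 0 + count([4, 3, 3, 1, 1], 2)
lst[0]=4 != 2: 0 + count([3, 3, 1, 1], 2)
lst[0]=3 != 2: 0 + count([3, 1, 1], 2)
lst[0]=3 != 2: 0 + count([1, 1], 2)
lst[0]=1 != 2: 0 + count([1], 2)
lst[0]=1 != 2: 0 + count([], 2)
= 0


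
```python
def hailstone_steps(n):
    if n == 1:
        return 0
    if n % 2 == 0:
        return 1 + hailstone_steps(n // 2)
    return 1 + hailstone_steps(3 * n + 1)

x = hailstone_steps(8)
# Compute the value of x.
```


hailstone_steps(8)
8 is even -> hailstone_steps(4)
4 is even -> hailstone_steps(2)
2 is even -> hailstone_steps(1)
Reached 1 after 3 steps
= 3


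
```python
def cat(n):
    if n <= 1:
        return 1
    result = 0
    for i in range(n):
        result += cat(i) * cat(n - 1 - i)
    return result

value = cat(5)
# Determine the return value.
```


cat(5)
= sum of cat(i) * cat(5-1-i) for i in 0..4
First compute sub-values bottom-up:
  cat(0) = 1, cat(1) = 1
  cat(2) = 1*1 + 1*1 = 2
  cat(3) = 1*2 + 1*1 + 2*1 = 5
  cat(4) = 1*5 + 1*2 + 2*1 + 5*1 = 14
Now cat(5):
  cat(0)*cat(4) = 1*14 = 14
  cat(1)*cat(3) = 1*5 = 5
  cat(2)*cat(2) = 2*2 = 4
  cat(3)*cat(1) = 5*1 = 5
  cat(4)*cat(0) = 14*1 = 14
= 14 + 5 + 4 + 5 + 14
= 42


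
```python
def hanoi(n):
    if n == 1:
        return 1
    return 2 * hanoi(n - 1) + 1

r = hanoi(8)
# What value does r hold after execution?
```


hanoi(8)
= 2 * hanoi(7) + 1
= 2 * (2 * hanoi(6) + 1) + 1
= 2 * (2 * (2 * hanoi(5) + 1) + 1) + 1
= 2 * (2 * (2 * (2 * hanoi(4) + 1) + 1) + 1) + 1
= 2 * (2 * (2 * (2 * (2 * hanoi(3) + 1) + 1) + 1) + 1) + 1
= 2 * (2 * (2 * (2 * (2 * (2 * hanoi(2) + 1) + 1) + 1) + 1) + 1) + 1
= 2 * (2 * (2 * (2 * (2 * (2 * (2 * hanoi(1) + 1) + 1) + 1) + 1) + 1) + 1) + 1
Now compute bottom-up:
hanoi(1) = 1
hanoi(2) = 2 * 1 + 1 = 3
hanoi(3) = 2 * 3 + 1 = 7
hanoi(4) = 2 * 7 + 1 = 15
hanoi(5) = 2 * 15 + 1 = 31
hanoi(6) = 2 * 31 + 1 = 63
hanoi(7) = 2 * 63 + 1 = 127
hanoi(8) = 2 * 127 + 1 = 255
= 255


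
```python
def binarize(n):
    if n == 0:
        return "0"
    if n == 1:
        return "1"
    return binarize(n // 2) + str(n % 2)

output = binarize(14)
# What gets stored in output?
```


binarize(14)
= binarize(7) + "0"
= binarize(3) + "1" + "0"
= binarize(1) + "1" + "1" + "0"
= "1" + "1" + "1" + "0"
= "1110"


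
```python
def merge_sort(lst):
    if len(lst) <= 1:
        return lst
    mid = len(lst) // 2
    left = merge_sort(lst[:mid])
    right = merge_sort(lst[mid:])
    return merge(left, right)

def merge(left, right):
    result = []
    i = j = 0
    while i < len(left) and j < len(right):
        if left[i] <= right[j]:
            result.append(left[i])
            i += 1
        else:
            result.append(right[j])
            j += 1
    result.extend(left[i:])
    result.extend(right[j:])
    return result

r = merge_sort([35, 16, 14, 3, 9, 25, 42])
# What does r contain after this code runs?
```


merge_sort([35, 16, 14, 3, 9, 25, 42])
Split into [35, 16, 14] and [3, 9, 25, 42]
Left sorted: [14, 16, 35]
Right sorted: [3, 9, 25, 42]
Merge [14, 16, 35] and [3, 9, 25, 42]
= [3, 9, 14, 16, 25, 35, 42]


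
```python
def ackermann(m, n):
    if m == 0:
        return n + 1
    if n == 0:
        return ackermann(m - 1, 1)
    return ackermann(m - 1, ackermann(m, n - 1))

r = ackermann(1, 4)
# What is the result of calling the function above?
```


ackermann(1, 4)
= ackermann(0, ackermann(1, 3))
First compute ackermann(1, 3) = 5
= ackermann(0, 5)
= 6


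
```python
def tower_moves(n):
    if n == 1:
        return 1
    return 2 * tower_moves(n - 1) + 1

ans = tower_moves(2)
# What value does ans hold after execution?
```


tower_moves(2)
= 2 * tower_moves(1) + 1
Now compute bottom-up:
tower_moves(1) = 1
tower_moves(2) = 2 * 1 + 1 = 3
= 3


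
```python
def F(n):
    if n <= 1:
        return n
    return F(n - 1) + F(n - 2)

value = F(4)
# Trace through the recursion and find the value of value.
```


F(4)
= F(3) + F(2)
= (F(2) + F(1)) + F(2)
Computing bottom-up: F(0)=0, F(1)=1, F(2)=1, F(3)=2, F(4)=3
= 3


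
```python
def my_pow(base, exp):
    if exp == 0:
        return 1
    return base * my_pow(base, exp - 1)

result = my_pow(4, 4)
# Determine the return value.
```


my_pow(4, 4)
= 4 * my_pow(4, 3)
= 4 * 4 * my_pow(4, 2)
= 4 * 4 * 4 * my_pow(4, 1)
= 4 * 4 * 4 * 4 * my_pow(4, 0)
= 4 * 4 * 4 * 4 * 1
= 256


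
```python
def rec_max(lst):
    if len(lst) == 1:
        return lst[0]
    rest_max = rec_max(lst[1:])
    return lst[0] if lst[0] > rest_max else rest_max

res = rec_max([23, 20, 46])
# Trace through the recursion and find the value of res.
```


rec_max([23, 20, 46])
= compare 23 with rec_max([20, 46])
= compare 20 with rec_max([46])
Base: rec_max([46]) = 46
compare 20 with 46: max = 46
compare 23 with 46: max = 46
= 46


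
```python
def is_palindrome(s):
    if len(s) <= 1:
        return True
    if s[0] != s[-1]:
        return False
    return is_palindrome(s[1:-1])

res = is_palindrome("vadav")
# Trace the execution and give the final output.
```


is_palindrome("vadav")
"vadav": s[0]='v' == s[-1]='v' -> is_palindrome("ada")
"ada": s[0]='a' == s[-1]='a' -> is_palindrome("d")
"d": len <= 1 -> True
= True


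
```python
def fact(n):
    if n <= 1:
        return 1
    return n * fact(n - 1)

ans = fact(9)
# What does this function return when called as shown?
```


fact(9)
= 9 * fact(8)
= 9 * 8 * fact(7)
= 9 * 8 * 7 * fact(6)
= 9 * 8 * 7 * 6 * fact(5)
= 9 * 8 * 7 * 6 * 5 * fact(4)
= 9 * 8 * 7 * 6 * 5 * 4 * fact(3)
= 9 * 8 * 7 * 6 * 5 * 4 * 3 * fact(2)
= 9 * 8 * 7 * 6 * 5 * 4 * 3 * 2 * fact(1)
= 9 * 8 * 7 * 6 * 5 * 4 * 3 * 2 * 1
= 362880


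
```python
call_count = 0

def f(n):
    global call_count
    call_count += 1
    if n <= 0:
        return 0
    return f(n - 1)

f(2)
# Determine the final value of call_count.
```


f(2) calls f(1) calls ... calls f(0)
Total calls: 2 + 1 (for base case) = 3


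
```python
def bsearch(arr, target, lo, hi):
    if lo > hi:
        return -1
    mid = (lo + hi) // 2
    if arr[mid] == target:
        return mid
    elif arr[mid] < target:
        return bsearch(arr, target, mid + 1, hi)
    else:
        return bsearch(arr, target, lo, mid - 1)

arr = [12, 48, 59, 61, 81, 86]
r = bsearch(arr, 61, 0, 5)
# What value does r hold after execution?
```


bsearch(arr, 61, 0, 5)
lo=0, hi=5, mid=2, arr[mid]=59
59 < 61, search right half
lo=3, hi=5, mid=4, arr[mid]=81
81 > 61, search left half
lo=3, hi=3, mid=3, arr[mid]=61
arr[3] == 61, found at index 3
= 3


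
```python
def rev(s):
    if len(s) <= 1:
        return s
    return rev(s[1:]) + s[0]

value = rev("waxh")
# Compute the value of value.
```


rev("waxh")
= rev("axh") + "w"
= rev("xh") + "a" + "w"
= rev("h") + "x" + "a" + "w"
= "h" + "x" + "a" + "w"
= "hxaw"


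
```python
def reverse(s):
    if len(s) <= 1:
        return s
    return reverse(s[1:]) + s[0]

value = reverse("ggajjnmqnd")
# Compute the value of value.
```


reverse("ggajjnmqnd")
= reverse("gajjnmqnd") + "g"
= reverse("ajjnmqnd") + "g" + "g"
= reverse("jjnmqnd") + "a" + "g" + "g"
= reverse("jnmqnd") + "j" + "a" + "g" + "g"
= reverse("nmqnd") + "j" + "j" + "a" + "g" + "g"
= reverse("mqnd") + "n" + "j" + "j" + "a" + "g" + "g"
= reverse("qnd") + "m" + "n" + "j" + "j" + "a" + "g" + "g"
= reverse("nd") + "q" + "m" + "n" + "j" + "j" + "a" + "g" + "g"
= reverse("d") + "n" + "q" + "m" + "n" + "j" + "j" + "a" + "g" + "g"
= "d" + "n" + "q" + "m" + "n" + "j" + "j" + "a" + "g" + "g"
= "dnqmnjjagg"


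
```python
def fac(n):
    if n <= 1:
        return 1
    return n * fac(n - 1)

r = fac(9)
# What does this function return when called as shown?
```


fac(9)
= 9 * fac(8)
= 9 * 8 * fac(7)
= 9 * 8 * 7 * fac(6)
= 9 * 8 * 7 * 6 * fac(5)
= 9 * 8 * 7 * 6 * 5 * fac(4)
= 9 * 8 * 7 * 6 * 5 * 4 * fac(3)
= 9 * 8 * 7 * 6 * 5 * 4 * 3 * fac(2)
= 9 * 8 * 7 * 6 * 5 * 4 * 3 * 2 * fac(1)
= 9 * 8 * 7 * 6 * 5 * 4 * 3 * 2 * 1
= 362880


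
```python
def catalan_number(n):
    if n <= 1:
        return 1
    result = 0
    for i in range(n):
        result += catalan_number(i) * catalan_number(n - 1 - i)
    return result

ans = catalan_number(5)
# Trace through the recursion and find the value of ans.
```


catalan_number(5)
= sum of catalan_number(i) * catalan_number(5-1-i) for i in 0..4
First compute sub-values bottom-up:
  catalan_number(0) = 1, catalan_number(1) = 1
  catalan_number(2) = 1*1 + 1*1 = 2
  catalan_number(3) = 1*2 + 1*1 + 2*1 = 5
  catalan_number(4) = 1*5 + 1*2 + 2*1 + 5*1 = 14
Now catalan_number(5):
  catalan_number(0)*catalan_number(4) = 1*14 = 14
  catalan_number(1)*catalan_number(3) = 1*5 = 5
  catalan_number(2)*catalan_number(2) = 2*2 = 4
  catalan_number(3)*catalan_number(1) = 5*1 = 5
  catalan_number(4)*catalan_number(0) = 14*1 = 14
= 14 + 5 + 4 + 5 + 14
= 42


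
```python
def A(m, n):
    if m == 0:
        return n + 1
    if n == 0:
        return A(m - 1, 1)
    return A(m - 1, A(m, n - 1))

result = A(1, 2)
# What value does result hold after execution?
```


A(1, 2)
= A(0, A(1, 1))
First compute A(1, 1) = 3
= A(0, 3)
= 4


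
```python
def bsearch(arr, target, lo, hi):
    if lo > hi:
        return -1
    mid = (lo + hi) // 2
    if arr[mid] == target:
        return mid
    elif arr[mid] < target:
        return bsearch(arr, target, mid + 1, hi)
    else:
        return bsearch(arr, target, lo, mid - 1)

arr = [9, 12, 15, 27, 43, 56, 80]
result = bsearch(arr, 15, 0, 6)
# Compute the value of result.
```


bsearch(arr, 15, 0, 6)
lo=0, hi=6, mid=3, arr[mid]=27
27 > 15, search left half
lo=0, hi=2, mid=1, arr[mid]=12
12 < 15, search right half
lo=2, hi=2, mid=2, arr[mid]=15
arr[2] == 15, found at index 2
= 2


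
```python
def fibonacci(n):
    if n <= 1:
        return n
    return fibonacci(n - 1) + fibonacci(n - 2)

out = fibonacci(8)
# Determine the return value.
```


fibonacci(8)
= fibonacci(7) + fibonacci(6)
= (fibonacci(6) + fibonacci(5)) + fibonacci(6)
Computing bottom-up: fibonacci(0)=0, fibonacci(1)=1, fibonacci(2)=1, fibonacci(3)=2, fibonacci(4)=3, fibonacci(5)=5, fibonacci(6)=8, fibonacci(7)=13, fibonacci(8)=21
= 21


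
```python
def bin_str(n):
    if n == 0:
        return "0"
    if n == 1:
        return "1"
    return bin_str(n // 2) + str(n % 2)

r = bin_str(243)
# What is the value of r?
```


bin_str(243)
= bin_str(121) + "1"
= bin_str(60) + "1" + "1"
= bin_str(30) + "0" + "1" + "1"
= bin_str(15) + "0" + "0" + "1" + "1"
= bin_str(7) + "1" + "0" + "0" + "1" + "1"
= bin_str(3) + "1" + "1" + "0" + "0" + "1" + "1"
= bin_str(1) + "1" + "1" + "1" + "0" + "0" + "1" + "1"
= "1" + "1" + "1" + "1" + "0" + "0" + "1" + "1"
= "11110011"


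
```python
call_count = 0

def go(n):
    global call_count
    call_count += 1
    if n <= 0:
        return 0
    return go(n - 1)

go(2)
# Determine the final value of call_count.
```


go(2) calls go(1) calls ... calls go(0)
Total calls: 2 + 1 (for base case) = 3


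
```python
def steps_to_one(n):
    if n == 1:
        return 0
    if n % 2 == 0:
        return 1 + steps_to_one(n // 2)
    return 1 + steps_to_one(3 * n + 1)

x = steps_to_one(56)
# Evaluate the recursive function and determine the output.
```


steps_to_one(56)
56 is even -> steps_to_one(28)
28 is even -> steps_to_one(14)
14 is even -> steps_to_one(7)
7 is odd -> 3*7+1 = 22 -> steps_to_one(22)
22 is even -> steps_to_one(11)
11 is odd -> 3*11+1 = 34 -> steps_to_one(34)
34 is even -> steps_to_one(17)
17 is odd -> 3*17+1 = 52 -> steps_to_one(52)
52 is even -> steps_to_one(26)
26 is even -> steps_to_one(13)
13 is odd -> 3*13+1 = 40 -> steps_to_one(40)
40 is even -> steps_to_one(20)
20 is even -> steps_to_one(10)
10 is even -> steps_to_one(5)
5 is odd -> 3*5+1 = 16 -> steps_to_one(16)
16 is even -> steps_to_one(8)
8 is even -> steps_to_one(4)
4 is even -> steps_to_one(2)
2 is even -> steps_to_one(1)
Reached 1 after 19 steps
= 19


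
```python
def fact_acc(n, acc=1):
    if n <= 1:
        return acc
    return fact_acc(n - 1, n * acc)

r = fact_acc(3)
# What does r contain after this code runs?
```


fact_acc(3, 1)
= fact_acc(2, 3 * 1) = fact_acc(2, 3)
= fact_acc(1, 2 * 3) = fact_acc(1, 6)
n <= 1, return acc = 6


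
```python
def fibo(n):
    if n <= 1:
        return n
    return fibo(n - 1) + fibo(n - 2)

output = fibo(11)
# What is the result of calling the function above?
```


fibo(11)
= fibo(10) + fibo(9)
= (fibo(9) + fibo(8)) + fibo(9)
Computing bottom-up: fibo(0)=0, fibo(1)=1, fibo(2)=1, fibo(3)=2, fibo(4)=3, fibo(5)=5, fibo(6)=8, fibo(7)=13, fibo(8)=21, fibo(9)=34, fibo(10)=55, fibo(11)=89
= 89


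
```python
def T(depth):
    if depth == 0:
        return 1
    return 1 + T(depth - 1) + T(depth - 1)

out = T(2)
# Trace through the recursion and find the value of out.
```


T(2)
= 1 + T(1) + T(1)
= 1 + 2 * T(1)
T(k) = 2^(k+1) - 1
T(0) = 1
T(1) = 3
T(2) = 7
T(2) = 2^3 - 1 = 7


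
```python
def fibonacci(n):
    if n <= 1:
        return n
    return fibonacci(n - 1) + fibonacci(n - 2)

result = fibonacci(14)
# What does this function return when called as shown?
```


fibonacci(14)
= fibonacci(13) + fibonacci(12)
= (fibonacci(12) + fibonacci(11)) + fibonacci(12)
Computing bottom-up: fibonacci(0)=0, fibonacci(1)=1, fibonacci(2)=1, fibonacci(3)=2, fibonacci(4)=3, fibonacci(5)=5, fibonacci(6)=8, fibonacci(7)=13, fibonacci(8)=21, fibonacci(9)=34, fibonacci(10)=55, fibonacci(11)=89, fibonacci(12)=144, fibonacci(13)=233, fibonacci(14)=377
= 377


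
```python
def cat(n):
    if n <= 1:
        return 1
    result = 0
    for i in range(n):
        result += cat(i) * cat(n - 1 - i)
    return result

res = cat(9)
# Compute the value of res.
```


cat(9)
= sum of cat(i) * cat(9-1-i) for i in 0..8
First compute sub-values bottom-up:
  cat(0) = 1, cat(1) = 1
  cat(2) = 1*1 + 1*1 = 2
  cat(3) = 1*2 + 1*1 + 2*1 = 5
  cat(4) = 1*5 + 1*2 + 2*1 + 5*1 = 14
  cat(5) = 1*14 + 1*5 + 2*2 + 5*1 + 14*1 = 42
  cat(6) = 1*42 + 1*14 + 2*5 + 5*2 + 14*1 + 42*1 = 132
  cat(7) = 1*132 + 1*42 + 2*14 + 5*5 + 14*2 + 42*1 + 132*1 = 429
  cat(8) = 1*429 + 1*132 + 2*42 + 5*14 + 14*5 + 42*2 + 132*1 + 429*1 = 1430
Now cat(9):
  cat(0)*cat(8) = 1*1430 = 1430
  cat(1)*cat(7) = 1*429 = 429
  cat(2)*cat(6) = 2*132 = 264
  cat(3)*cat(5) = 5*42 = 210
  cat(4)*cat(4) = 14*14 = 196
  cat(5)*cat(3) = 42*5 = 210
  cat(6)*cat(2) = 132*2 = 264
  cat(7)*cat(1) = 429*1 = 429
  cat(8)*cat(0) = 1430*1 = 1430
= 1430 + 429 + 264 + 210 + 196 + 210 + 264 + 429 + 1430
= 4862


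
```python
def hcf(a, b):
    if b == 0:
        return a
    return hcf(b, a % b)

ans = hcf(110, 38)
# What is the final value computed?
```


hcf(110, 38)
= hcf(38, 110 % 38) = hcf(38, 34)
= hcf(34, 38 % 34) = hcf(34, 4)
= hcf(4, 34 % 4) = hcf(4, 2)
= hcf(2, 4 % 2) = hcf(2, 0)
b == 0, return a = 2


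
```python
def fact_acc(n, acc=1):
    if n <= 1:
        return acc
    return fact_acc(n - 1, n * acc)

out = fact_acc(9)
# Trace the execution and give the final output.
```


fact_acc(9, 1)
= fact_acc(8, 9 * 1) = fact_acc(8, 9)
= fact_acc(7, 8 * 9) = fact_acc(7, 72)
= fact_acc(6, 7 * 72) = fact_acc(6, 504)
= fact_acc(5, 6 * 504) = fact_acc(5, 3024)
= fact_acc(4, 5 * 3024) = fact_acc(4, 15120)
= fact_acc(3, 4 * 15120) = fact_acc(3, 60480)
= fact_acc(2, 3 * 60480) = fact_acc(2, 181440)
= fact_acc(1, 2 * 181440) = fact_acc(1, 362880)
n <= 1, return acc = 362880
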